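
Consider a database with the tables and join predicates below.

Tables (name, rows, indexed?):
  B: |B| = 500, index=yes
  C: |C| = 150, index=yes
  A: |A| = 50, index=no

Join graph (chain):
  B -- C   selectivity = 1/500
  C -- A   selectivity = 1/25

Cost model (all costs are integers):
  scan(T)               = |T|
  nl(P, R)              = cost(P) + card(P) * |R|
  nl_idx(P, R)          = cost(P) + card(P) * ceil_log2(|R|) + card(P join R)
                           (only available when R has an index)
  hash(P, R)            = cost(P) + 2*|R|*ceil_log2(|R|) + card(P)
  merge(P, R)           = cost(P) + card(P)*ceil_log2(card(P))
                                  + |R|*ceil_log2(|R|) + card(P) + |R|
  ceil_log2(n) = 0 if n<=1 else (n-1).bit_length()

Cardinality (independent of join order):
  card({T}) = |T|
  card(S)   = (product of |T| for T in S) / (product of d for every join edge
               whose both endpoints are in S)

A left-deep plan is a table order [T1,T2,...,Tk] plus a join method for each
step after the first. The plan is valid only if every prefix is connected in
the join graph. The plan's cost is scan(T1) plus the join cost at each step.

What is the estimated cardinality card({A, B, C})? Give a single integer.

300

Tables in S: A(50), B(500), C(150)
Edges inside S: B-C(d=500), C-A(d=25)
numerator = 50 * 500 * 150 = 3750000
denominator = 500 * 25 = 12500
card(S) = 3750000 / 12500 = 300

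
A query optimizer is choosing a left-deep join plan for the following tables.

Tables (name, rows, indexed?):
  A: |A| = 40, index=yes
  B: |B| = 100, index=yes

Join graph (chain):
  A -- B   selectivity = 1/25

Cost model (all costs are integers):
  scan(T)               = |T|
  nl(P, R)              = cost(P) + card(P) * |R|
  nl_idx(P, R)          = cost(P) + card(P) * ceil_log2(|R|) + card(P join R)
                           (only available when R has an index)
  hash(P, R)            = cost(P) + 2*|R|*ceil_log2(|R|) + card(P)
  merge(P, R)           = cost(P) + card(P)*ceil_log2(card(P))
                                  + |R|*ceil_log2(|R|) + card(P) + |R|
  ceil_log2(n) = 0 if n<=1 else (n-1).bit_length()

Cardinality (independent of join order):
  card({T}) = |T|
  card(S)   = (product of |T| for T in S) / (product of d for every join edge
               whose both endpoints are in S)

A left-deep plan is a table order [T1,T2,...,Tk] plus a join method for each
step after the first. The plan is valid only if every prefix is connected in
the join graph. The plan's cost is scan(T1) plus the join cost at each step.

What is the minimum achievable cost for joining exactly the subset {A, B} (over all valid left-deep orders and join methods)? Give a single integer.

480

Selinger DP over subsets of {A,B}:
  {A}: scan cost=40, card=40
  {B}: scan cost=100, card=100
  {AB}: card=160; try (B,nl_idx)→480, (A,hash)→680, (A,nl_idx)→860, (B,merge)→1120, (A,merge)→1180, (B,hash)→1480 …(+2); best=480 via (B,nl_idx)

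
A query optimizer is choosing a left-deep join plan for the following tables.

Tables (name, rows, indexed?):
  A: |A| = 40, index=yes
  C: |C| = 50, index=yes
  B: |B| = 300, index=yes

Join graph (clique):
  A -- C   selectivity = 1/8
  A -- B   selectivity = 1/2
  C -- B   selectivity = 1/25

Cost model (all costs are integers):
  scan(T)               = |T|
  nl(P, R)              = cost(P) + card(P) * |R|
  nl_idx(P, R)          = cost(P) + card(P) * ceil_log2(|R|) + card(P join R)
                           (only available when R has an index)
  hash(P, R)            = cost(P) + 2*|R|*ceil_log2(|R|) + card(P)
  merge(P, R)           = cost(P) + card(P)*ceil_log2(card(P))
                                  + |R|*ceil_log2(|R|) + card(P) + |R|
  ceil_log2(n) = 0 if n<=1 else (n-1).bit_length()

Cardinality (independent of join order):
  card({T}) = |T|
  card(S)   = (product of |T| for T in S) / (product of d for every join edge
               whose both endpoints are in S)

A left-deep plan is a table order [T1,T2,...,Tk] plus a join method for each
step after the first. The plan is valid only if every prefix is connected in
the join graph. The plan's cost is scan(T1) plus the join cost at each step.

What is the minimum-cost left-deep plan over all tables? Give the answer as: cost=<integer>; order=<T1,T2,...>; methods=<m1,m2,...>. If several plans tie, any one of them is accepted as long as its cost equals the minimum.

cost=2180; order=C,B,A; methods=nl_idx,hash

Selinger DP (subsets sized 1..n):
  {A}: scan cost=40, card=40
  {C}: scan cost=50, card=50
  {B}: scan cost=300, card=300
  {AC}: card=250; try (C,nl_idx)→530, (A,hash)→580, (A,nl_idx)→600, (C,merge)→670, (C,hash)→680, (A,merge)→680 …(+2); best=530 via (C,nl_idx)
  {AB}: card=6000; try (A,hash)→1080, (B,merge)→3320, (A,merge)→3580, (B,hash)→5480, (B,nl_idx)→6400, (A,nl_idx)→8100 …(+2); best=1080 via (A,hash)
  {BC}: card=600; try (B,nl_idx)→1100, (C,hash)→1200, (C,nl_idx)→2700, (B,merge)→3400, (C,merge)→3650, (B,hash)→5500 …(+2); best=1100 via (B,nl_idx)
  {ABC}: card=1500; try (A,hash)→2180, (B,nl_idx)→4280, (B,merge)→5780, (B,hash)→6180, (A,nl_idx)→6200, (C,hash)→7680 …(+6); best=2180 via (A,hash)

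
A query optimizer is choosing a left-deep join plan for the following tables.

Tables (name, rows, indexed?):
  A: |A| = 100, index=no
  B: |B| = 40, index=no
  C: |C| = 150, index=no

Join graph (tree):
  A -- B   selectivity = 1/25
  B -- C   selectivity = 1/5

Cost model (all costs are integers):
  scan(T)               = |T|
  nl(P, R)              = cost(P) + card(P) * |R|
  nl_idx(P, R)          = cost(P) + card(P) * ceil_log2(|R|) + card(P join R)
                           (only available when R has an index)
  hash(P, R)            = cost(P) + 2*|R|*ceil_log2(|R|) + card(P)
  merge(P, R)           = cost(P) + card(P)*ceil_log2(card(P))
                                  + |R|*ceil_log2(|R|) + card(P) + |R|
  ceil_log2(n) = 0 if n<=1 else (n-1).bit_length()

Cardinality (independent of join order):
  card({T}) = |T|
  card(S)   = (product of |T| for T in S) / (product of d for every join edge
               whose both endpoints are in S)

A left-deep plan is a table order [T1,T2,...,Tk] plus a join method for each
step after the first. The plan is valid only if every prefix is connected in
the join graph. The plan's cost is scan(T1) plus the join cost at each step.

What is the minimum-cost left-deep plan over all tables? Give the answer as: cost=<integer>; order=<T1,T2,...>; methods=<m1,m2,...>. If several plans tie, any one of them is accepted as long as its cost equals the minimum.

cost=3240; order=A,B,C; methods=hash,hash

Selinger DP (subsets sized 1..n):
  {A}: scan cost=100, card=100
  {B}: scan cost=40, card=40
  {C}: scan cost=150, card=150
  {AB}: card=160; try (B,hash)→680, (A,merge)→1120, (B,merge)→1180, (A,hash)→1480, (A,nl)→4040, (B,nl)→4100; best=680 via (B,hash)
  {BC}: card=1200; try (B,hash)→780, (C,merge)→1670, (B,merge)→1780, (C,hash)→2480, (C,nl)→6040, (B,nl)→6150; best=780 via (B,hash)
  {ABC}: card=4800; try (C,hash)→3240, (A,hash)→3380, (C,merge)→3470, (A,merge)→15980, (C,nl)→24680, (A,nl)→120780; best=3240 via (C,hash)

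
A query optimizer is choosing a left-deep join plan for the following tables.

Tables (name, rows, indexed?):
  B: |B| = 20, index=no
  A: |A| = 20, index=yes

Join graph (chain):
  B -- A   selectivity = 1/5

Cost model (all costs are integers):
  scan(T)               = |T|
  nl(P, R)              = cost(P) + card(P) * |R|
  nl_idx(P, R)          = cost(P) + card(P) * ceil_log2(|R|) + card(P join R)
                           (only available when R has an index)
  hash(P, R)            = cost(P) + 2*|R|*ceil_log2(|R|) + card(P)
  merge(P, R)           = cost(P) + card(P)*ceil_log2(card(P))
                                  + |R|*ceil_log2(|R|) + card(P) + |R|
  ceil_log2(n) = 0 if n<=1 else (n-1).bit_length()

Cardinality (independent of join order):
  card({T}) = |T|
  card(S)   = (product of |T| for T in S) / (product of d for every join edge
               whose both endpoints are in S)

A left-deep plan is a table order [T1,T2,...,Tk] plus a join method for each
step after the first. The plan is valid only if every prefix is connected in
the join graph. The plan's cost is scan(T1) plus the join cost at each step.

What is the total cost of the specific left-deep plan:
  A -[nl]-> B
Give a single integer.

420

step 1: scan A: cost=20, card=20
step 2: join B via nl
    card(P join B) = 20*20/(5) = 80
    cost = 20 + 20*20 = 420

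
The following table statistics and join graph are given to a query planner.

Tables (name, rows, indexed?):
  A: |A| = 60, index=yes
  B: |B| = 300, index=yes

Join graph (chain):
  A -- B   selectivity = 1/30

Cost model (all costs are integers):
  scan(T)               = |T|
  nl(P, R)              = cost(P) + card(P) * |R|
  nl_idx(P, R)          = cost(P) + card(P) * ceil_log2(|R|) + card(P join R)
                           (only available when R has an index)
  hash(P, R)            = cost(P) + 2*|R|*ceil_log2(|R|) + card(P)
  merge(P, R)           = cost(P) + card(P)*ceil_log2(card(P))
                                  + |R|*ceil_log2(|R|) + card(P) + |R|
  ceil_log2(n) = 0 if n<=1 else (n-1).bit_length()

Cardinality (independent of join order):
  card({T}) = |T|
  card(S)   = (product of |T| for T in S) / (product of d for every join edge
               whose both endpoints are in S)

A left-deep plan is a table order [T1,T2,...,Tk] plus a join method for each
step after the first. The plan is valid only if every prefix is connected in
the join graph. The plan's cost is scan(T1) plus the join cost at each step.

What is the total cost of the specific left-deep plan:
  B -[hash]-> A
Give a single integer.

step 1: scan B: cost=300, card=300
step 2: join A via hash
    card(P join A) = 300*60/(30) = 600
    cost = 300 + 2*60*6 + 300 = 1320

1320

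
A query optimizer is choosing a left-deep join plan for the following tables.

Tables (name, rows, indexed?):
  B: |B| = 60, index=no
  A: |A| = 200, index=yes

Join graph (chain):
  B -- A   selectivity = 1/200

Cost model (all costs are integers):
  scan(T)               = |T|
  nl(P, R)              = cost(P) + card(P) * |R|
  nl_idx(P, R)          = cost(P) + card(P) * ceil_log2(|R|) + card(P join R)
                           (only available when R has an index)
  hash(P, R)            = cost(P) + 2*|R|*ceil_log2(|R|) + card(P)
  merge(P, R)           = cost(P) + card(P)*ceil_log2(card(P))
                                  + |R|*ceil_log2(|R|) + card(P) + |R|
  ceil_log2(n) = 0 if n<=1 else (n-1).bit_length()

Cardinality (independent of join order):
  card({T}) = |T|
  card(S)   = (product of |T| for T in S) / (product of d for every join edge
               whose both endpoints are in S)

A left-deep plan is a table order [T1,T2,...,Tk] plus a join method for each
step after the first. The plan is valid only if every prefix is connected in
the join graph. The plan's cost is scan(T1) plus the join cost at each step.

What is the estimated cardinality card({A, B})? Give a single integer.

60

Tables in S: A(200), B(60)
Edges inside S: B-A(d=200)
numerator = 200 * 60 = 12000
denominator = 200 = 200
card(S) = 12000 / 200 = 60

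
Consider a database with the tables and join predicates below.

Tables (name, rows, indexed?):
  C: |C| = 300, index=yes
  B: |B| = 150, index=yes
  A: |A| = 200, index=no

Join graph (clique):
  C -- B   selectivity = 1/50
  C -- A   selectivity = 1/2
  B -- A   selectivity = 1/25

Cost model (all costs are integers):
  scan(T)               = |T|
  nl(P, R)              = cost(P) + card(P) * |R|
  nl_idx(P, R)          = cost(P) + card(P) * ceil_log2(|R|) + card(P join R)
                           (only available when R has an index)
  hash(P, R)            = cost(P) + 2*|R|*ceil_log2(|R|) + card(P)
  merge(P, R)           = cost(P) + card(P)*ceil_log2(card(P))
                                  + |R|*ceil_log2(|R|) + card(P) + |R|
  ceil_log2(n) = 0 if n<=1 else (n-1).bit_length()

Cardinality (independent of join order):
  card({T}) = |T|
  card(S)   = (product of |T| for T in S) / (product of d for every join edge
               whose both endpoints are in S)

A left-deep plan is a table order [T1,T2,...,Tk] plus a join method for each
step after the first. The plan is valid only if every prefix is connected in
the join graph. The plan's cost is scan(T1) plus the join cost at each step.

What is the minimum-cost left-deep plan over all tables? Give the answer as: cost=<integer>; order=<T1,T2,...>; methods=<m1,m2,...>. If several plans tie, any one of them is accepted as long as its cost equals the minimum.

cost=6500; order=B,C,A; methods=nl_idx,hash

Selinger DP (subsets sized 1..n):
  {C}: scan cost=300, card=300
  {B}: scan cost=150, card=150
  {A}: scan cost=200, card=200
  {BC}: card=900; try (C,nl_idx)→2400, (B,hash)→3000, (B,nl_idx)→3600, (C,merge)→4500, (B,merge)→4650, (C,hash)→5700 …(+2); best=2400 via (C,nl_idx)
  {AC}: card=30000; try (A,hash)→3800, (C,merge)→5000, (A,merge)→5100, (C,hash)→5800, (C,nl_idx)→32000, (C,nl)→60200 …(+1); best=3800 via (A,hash)
  {AB}: card=1200; try (B,hash)→2800, (B,nl_idx)→3000, (A,merge)→3300, (B,merge)→3350, (A,hash)→3500, (A,nl)→30150 …(+1); best=2800 via (B,hash)
  {ABC}: card=3600; try (A,hash)→6500, (C,hash)→9400, (A,merge)→14100, (C,nl_idx)→17200, (C,merge)→20200, (B,hash)→36200 …(+5); best=6500 via (A,hash)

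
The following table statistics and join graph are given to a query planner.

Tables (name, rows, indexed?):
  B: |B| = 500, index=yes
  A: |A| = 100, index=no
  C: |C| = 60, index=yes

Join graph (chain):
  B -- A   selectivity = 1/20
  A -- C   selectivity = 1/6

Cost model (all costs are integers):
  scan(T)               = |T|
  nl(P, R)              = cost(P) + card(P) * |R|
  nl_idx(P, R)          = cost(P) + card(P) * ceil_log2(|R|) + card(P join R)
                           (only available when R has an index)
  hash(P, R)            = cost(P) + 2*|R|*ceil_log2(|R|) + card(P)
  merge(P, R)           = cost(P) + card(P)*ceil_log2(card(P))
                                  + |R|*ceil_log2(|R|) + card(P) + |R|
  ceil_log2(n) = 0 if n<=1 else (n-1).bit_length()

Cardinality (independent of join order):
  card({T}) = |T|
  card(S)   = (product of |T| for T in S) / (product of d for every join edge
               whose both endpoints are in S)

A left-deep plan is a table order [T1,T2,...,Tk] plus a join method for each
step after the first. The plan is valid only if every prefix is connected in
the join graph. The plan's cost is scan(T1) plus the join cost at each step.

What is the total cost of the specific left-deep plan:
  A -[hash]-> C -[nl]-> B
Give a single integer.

500920

step 1: scan A: cost=100, card=100
step 2: join C via hash
    card(P join C) = 100*60/(6) = 1000
    cost = 100 + 2*60*6 + 100 = 920
step 3: join B via nl
    card(P join B) = 1000*500/(20) = 25000
    cost = 920 + 1000*500 = 500920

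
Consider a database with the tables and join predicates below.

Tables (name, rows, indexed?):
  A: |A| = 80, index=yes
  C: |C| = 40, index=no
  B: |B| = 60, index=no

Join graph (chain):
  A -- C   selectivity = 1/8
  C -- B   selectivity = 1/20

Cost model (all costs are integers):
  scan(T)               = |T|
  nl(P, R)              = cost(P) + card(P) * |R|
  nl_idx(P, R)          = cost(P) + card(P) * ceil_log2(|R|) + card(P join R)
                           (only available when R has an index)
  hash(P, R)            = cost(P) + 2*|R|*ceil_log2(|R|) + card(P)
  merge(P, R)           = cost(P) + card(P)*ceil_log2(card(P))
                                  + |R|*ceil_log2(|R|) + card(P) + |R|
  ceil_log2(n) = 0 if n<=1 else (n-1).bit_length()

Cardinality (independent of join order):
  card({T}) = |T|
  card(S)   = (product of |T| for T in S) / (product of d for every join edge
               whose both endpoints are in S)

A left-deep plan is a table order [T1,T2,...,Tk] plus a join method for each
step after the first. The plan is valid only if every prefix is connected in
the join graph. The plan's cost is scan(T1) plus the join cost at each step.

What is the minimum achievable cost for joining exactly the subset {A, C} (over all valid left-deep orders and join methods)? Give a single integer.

Selinger DP over subsets of {A,C}:
  {A}: scan cost=80, card=80
  {C}: scan cost=40, card=40
  {AC}: card=400; try (C,hash)→640, (A,nl_idx)→720, (A,merge)→960, (C,merge)→1000, (A,hash)→1200, (A,nl)→3240 …(+1); best=640 via (C,hash)

640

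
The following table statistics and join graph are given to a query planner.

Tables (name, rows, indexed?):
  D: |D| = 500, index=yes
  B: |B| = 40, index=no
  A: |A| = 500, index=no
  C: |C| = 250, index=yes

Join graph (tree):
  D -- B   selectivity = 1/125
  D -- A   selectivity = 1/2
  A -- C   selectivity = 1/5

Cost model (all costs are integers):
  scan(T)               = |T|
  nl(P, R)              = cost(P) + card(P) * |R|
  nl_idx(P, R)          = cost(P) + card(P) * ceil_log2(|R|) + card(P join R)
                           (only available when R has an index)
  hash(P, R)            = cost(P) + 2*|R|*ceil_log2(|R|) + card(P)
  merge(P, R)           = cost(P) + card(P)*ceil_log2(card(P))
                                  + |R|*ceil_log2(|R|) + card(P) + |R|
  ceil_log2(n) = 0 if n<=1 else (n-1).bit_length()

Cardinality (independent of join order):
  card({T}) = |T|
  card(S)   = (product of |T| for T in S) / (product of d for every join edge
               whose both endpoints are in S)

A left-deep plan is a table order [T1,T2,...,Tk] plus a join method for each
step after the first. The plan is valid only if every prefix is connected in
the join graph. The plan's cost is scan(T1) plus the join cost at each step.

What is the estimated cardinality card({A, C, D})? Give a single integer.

Tables in S: A(500), C(250), D(500)
Edges inside S: D-A(d=2), A-C(d=5)
numerator = 500 * 250 * 500 = 62500000
denominator = 2 * 5 = 10
card(S) = 62500000 / 10 = 6250000

6250000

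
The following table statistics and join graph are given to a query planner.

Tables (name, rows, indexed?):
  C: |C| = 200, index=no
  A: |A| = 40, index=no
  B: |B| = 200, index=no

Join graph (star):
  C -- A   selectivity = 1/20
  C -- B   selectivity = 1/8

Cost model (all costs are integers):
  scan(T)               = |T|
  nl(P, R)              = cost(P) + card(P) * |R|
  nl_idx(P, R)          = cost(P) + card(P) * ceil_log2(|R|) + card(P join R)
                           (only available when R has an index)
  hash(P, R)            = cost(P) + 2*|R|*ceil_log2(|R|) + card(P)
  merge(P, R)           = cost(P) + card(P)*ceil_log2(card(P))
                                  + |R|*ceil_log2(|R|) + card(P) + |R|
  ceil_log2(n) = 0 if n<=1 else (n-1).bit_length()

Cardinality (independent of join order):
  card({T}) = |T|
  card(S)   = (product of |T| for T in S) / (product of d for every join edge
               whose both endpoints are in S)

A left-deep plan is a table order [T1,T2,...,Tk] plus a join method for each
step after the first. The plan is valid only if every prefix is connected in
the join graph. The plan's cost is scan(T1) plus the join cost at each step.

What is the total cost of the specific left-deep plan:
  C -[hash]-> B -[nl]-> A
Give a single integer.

step 1: scan C: cost=200, card=200
step 2: join B via hash
    card(P join B) = 200*200/(8) = 5000
    cost = 200 + 2*200*8 + 200 = 3600
step 3: join A via nl
    card(P join A) = 5000*40/(20) = 10000
    cost = 3600 + 5000*40 = 203600

203600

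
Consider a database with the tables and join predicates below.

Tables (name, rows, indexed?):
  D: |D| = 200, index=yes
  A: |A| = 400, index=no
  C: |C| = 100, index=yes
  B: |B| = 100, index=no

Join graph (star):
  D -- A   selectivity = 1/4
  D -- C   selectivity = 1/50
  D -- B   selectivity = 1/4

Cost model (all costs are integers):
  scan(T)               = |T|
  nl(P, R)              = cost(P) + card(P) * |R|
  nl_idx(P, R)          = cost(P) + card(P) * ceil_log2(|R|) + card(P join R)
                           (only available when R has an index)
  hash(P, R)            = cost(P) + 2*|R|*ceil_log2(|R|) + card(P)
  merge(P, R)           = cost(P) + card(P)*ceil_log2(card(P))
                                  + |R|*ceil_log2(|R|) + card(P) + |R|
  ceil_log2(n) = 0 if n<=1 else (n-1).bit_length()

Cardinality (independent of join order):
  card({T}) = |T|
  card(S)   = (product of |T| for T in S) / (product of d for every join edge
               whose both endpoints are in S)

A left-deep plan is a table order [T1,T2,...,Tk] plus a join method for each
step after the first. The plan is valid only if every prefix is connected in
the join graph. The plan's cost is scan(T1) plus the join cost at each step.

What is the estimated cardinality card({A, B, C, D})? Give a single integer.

1000000

Tables in S: A(400), B(100), C(100), D(200)
Edges inside S: D-A(d=4), D-C(d=50), D-B(d=4)
numerator = 400 * 100 * 100 * 200 = 800000000
denominator = 4 * 50 * 4 = 800
card(S) = 800000000 / 800 = 1000000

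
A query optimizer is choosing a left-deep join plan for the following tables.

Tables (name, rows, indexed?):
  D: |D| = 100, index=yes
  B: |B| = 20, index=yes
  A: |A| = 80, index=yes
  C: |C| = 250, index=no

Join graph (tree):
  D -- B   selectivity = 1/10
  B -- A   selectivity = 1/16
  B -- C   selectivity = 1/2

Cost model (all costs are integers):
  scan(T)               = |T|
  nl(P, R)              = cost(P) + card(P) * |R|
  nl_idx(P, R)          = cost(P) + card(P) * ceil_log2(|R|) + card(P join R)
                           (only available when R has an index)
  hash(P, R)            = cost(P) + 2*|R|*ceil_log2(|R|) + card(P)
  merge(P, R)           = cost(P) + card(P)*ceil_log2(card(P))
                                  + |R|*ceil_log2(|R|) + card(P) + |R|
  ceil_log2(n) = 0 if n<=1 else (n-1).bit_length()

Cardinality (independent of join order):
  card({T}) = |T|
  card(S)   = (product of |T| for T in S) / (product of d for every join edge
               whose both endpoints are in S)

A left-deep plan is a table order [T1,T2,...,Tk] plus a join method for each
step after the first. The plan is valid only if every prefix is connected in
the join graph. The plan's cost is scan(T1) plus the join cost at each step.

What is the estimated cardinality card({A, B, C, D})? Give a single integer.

125000

Tables in S: A(80), B(20), C(250), D(100)
Edges inside S: D-B(d=10), B-A(d=16), B-C(d=2)
numerator = 80 * 20 * 250 * 100 = 40000000
denominator = 10 * 16 * 2 = 320
card(S) = 40000000 / 320 = 125000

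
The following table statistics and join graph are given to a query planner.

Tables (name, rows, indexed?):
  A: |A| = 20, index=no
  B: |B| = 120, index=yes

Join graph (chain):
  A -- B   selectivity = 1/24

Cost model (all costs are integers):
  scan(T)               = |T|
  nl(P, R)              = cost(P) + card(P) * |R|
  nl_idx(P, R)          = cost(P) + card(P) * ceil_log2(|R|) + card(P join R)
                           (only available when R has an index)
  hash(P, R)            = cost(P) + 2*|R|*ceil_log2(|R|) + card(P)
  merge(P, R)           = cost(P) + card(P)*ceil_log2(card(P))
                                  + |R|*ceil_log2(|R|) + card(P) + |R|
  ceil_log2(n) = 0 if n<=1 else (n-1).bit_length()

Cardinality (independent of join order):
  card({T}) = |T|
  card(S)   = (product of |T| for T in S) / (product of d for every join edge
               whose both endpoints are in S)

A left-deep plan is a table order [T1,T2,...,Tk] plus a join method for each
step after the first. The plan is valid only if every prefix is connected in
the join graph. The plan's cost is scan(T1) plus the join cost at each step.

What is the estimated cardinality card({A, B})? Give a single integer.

100

Tables in S: A(20), B(120)
Edges inside S: A-B(d=24)
numerator = 20 * 120 = 2400
denominator = 24 = 24
card(S) = 2400 / 24 = 100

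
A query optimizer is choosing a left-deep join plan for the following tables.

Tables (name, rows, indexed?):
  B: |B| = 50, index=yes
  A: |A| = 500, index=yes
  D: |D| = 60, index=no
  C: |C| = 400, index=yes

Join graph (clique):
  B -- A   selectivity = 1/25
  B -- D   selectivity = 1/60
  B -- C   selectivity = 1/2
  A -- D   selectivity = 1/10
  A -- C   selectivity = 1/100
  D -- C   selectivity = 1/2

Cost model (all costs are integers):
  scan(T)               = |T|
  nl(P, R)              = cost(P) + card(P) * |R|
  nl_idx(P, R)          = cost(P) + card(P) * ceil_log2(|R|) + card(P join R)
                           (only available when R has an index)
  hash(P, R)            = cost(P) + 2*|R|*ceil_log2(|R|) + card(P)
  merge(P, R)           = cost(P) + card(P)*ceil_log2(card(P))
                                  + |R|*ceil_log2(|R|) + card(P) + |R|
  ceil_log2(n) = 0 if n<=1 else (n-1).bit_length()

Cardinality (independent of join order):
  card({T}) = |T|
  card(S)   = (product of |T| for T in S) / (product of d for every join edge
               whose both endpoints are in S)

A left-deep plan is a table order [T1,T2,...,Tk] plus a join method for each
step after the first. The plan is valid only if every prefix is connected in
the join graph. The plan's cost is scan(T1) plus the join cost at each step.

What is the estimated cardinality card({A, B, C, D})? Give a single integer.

Tables in S: A(500), B(50), C(400), D(60)
Edges inside S: B-A(d=25), B-D(d=60), B-C(d=2), A-D(d=10), A-C(d=100), D-C(d=2)
numerator = 500 * 50 * 400 * 60 = 600000000
denominator = 25 * 60 * 2 * 10 * 100 * 2 = 6000000
card(S) = 600000000 / 6000000 = 100

100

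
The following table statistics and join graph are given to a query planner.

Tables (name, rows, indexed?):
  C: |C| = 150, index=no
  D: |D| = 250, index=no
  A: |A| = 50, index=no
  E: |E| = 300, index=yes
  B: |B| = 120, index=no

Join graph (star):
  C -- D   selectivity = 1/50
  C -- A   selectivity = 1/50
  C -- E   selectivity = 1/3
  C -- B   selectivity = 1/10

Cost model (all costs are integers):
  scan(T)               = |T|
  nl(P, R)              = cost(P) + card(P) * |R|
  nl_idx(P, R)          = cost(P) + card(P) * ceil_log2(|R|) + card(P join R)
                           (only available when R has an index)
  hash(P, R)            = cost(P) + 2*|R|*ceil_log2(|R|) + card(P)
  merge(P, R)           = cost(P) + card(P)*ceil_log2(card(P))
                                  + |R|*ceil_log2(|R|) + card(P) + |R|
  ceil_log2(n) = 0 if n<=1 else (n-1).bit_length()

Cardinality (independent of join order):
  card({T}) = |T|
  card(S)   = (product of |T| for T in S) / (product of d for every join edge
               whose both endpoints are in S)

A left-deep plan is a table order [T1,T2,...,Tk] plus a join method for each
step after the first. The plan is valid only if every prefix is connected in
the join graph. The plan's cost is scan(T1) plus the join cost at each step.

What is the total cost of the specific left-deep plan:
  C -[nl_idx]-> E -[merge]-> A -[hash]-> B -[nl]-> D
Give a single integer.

45258530

step 1: scan C: cost=150, card=150
step 2: join E via nl_idx
    card(P join E) = 150*300/(3) = 15000
    cost = 150 + 150*9 + 15000 = 16500
step 3: join A via merge
    card(P join A) = 15000*50/(50) = 15000
    cost = 16500 + 15000*14 + 50*6 + 15000 + 50 = 241850
step 4: join B via hash
    card(P join B) = 15000*120/(10) = 180000
    cost = 241850 + 2*120*7 + 15000 = 258530
step 5: join D via nl
    card(P join D) = 180000*250/(50) = 900000
    cost = 258530 + 180000*250 = 45258530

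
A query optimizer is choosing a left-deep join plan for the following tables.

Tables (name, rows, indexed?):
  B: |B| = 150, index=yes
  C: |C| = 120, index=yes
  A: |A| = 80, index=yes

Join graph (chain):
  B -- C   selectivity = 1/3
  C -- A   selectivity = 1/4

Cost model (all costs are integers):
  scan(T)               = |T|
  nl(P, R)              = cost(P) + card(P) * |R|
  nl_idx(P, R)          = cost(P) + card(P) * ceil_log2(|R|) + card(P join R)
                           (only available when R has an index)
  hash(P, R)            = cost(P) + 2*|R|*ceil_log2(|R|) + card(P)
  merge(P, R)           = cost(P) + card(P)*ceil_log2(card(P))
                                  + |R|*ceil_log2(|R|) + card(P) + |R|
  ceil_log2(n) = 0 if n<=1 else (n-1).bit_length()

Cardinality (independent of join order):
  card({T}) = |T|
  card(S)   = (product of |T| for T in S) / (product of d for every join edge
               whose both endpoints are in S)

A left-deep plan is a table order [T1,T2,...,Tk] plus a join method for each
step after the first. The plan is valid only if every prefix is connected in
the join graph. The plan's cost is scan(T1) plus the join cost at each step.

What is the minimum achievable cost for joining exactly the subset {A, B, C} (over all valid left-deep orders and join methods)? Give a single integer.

6160

Selinger DP over subsets of {A,B,C}:
  {B}: scan cost=150, card=150
  {C}: scan cost=120, card=120
  {A}: scan cost=80, card=80
  {BC}: card=6000; try (C,hash)→1980, (B,merge)→2430, (C,merge)→2460, (B,hash)→2640, (B,nl_idx)→7080, (C,nl_idx)→7200 …(+2); best=1980 via (C,hash)
  {AC}: card=2400; try (A,hash)→1360, (C,merge)→1680, (A,merge)→1720, (C,hash)→1840, (C,nl_idx)→3040, (A,nl_idx)→3360 …(+2); best=1360 via (A,hash)
  {ABC}: card=120000; try (B,hash)→6160, (A,hash)→9100, (B,merge)→33910, (A,merge)→86620, (B,nl_idx)→140560, (A,nl_idx)→163980 …(+2); best=6160 via (B,hash)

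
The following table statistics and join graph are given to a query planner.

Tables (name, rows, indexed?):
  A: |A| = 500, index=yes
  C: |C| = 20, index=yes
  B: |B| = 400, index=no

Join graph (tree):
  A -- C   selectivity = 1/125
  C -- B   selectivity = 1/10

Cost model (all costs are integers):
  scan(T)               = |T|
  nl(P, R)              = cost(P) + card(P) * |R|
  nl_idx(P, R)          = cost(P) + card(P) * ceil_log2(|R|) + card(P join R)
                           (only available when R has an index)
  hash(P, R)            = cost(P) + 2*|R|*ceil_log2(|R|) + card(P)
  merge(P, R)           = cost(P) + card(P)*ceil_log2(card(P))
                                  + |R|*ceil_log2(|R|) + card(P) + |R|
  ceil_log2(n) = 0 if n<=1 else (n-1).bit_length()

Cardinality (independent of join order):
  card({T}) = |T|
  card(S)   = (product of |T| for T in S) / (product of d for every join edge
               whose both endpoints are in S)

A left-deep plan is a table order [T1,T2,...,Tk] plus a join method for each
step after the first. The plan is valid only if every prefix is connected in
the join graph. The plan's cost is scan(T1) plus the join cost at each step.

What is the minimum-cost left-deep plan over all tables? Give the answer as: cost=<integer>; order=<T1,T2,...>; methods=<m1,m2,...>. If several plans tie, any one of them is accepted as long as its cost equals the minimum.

Selinger DP (subsets sized 1..n):
  {A}: scan cost=500, card=500
  {C}: scan cost=20, card=20
  {B}: scan cost=400, card=400
  {AC}: card=80; try (A,nl_idx)→280, (C,hash)→1200, (C,nl_idx)→3080, (A,merge)→5140, (C,merge)→5620, (A,hash)→9040 …(+2); best=280 via (A,nl_idx)
  {BC}: card=800; try (C,hash)→1000, (C,nl_idx)→3200, (B,merge)→4140, (C,merge)→4520, (B,hash)→7240, (B,nl)→8020 …(+1); best=1000 via (C,hash)
  {ABC}: card=3200; try (B,merge)→4920, (B,hash)→7560, (A,hash)→10800, (A,nl_idx)→11400, (A,merge)→14800, (B,nl)→32280 …(+1); best=4920 via (B,merge)

cost=4920; order=C,A,B; methods=nl_idx,merge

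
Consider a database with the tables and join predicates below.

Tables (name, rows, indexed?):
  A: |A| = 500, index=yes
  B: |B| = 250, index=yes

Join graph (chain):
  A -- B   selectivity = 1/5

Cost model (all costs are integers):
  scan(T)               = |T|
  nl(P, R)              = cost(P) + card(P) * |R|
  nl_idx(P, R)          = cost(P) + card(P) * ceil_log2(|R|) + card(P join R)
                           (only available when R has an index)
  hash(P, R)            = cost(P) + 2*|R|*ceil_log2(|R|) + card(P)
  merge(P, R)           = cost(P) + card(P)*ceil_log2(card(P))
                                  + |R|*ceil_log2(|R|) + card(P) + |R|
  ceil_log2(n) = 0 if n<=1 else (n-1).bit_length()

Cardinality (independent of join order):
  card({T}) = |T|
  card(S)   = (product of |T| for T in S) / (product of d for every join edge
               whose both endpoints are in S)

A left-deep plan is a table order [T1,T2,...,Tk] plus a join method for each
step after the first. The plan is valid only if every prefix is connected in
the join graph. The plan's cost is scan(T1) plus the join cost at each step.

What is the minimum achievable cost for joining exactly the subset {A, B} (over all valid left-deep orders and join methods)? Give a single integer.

Selinger DP over subsets of {A,B}:
  {A}: scan cost=500, card=500
  {B}: scan cost=250, card=250
  {AB}: card=25000; try (B,hash)→5000, (A,merge)→7500, (B,merge)→7750, (A,hash)→9500, (A,nl_idx)→27500, (B,nl_idx)→29500 …(+2); best=5000 via (B,hash)

5000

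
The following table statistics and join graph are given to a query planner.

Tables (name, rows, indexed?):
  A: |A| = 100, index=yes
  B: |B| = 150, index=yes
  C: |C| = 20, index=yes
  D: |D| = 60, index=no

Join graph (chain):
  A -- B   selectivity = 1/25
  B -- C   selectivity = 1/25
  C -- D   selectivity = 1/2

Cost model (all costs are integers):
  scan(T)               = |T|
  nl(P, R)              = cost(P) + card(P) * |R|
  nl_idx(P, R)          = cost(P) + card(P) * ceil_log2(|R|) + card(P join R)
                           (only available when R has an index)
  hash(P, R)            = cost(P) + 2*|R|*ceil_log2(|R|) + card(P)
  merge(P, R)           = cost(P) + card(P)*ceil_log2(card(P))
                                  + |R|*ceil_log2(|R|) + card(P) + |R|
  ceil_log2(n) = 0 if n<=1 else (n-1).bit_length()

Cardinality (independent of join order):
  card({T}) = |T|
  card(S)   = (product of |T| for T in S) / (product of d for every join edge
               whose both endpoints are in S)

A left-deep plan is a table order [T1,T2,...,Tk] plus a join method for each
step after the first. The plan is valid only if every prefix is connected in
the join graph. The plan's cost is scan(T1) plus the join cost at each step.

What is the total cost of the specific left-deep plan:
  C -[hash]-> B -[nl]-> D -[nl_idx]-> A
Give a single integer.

49240

step 1: scan C: cost=20, card=20
step 2: join B via hash
    card(P join B) = 20*150/(25) = 120
    cost = 20 + 2*150*8 + 20 = 2440
step 3: join D via nl
    card(P join D) = 120*60/(2) = 3600
    cost = 2440 + 120*60 = 9640
step 4: join A via nl_idx
    card(P join A) = 3600*100/(25) = 14400
    cost = 9640 + 3600*7 + 14400 = 49240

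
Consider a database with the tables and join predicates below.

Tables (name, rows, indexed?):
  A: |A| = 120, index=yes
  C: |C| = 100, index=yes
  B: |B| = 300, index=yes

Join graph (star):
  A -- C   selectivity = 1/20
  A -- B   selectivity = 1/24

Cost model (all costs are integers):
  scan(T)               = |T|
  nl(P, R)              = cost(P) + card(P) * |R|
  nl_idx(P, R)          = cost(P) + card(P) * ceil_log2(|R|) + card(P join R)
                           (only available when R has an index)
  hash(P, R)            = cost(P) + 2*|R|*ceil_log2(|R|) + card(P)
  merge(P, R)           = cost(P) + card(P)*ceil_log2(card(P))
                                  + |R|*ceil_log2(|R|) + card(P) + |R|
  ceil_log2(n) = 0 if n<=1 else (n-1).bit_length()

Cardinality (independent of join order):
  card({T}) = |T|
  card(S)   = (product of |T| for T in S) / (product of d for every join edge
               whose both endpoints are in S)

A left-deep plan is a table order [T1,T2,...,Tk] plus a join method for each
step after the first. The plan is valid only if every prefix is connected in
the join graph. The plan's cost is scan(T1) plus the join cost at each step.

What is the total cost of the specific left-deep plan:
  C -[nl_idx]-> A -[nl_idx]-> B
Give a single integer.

step 1: scan C: cost=100, card=100
step 2: join A via nl_idx
    card(P join A) = 100*120/(20) = 600
    cost = 100 + 100*7 + 600 = 1400
step 3: join B via nl_idx
    card(P join B) = 600*300/(24) = 7500
    cost = 1400 + 600*9 + 7500 = 14300

14300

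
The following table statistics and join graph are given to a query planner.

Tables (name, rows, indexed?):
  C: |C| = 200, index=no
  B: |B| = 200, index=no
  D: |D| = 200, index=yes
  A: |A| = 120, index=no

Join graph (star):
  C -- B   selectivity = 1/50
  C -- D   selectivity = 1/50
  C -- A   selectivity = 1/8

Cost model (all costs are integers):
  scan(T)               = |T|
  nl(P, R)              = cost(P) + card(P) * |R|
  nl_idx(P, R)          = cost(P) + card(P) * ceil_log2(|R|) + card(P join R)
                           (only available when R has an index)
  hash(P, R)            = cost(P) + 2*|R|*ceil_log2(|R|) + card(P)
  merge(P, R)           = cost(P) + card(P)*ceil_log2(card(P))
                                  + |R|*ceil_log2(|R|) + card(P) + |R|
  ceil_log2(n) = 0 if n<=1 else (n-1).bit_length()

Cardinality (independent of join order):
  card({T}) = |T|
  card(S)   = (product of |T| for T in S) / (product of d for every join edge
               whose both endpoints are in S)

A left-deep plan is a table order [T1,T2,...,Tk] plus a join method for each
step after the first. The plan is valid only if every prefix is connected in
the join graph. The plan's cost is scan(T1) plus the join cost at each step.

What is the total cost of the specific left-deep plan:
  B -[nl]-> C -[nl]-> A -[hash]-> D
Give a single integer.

step 1: scan B: cost=200, card=200
step 2: join C via nl
    card(P join C) = 200*200/(50) = 800
    cost = 200 + 200*200 = 40200
step 3: join A via nl
    card(P join A) = 800*120/(8) = 12000
    cost = 40200 + 800*120 = 136200
step 4: join D via hash
    card(P join D) = 12000*200/(50) = 48000
    cost = 136200 + 2*200*8 + 12000 = 151400

151400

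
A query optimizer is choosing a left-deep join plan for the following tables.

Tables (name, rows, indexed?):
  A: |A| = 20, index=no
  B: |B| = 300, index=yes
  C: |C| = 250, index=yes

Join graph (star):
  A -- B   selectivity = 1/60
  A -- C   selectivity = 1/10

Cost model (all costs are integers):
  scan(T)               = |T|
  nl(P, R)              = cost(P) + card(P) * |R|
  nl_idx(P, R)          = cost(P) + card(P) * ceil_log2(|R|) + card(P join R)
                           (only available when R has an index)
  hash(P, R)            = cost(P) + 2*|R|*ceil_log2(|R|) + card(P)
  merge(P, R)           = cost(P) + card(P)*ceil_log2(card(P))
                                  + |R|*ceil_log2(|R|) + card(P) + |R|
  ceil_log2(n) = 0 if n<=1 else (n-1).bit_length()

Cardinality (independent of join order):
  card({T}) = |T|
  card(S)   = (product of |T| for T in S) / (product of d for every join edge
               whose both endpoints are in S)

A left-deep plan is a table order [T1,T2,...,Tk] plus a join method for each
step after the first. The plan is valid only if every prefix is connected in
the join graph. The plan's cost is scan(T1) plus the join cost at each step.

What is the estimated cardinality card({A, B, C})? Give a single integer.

Tables in S: A(20), B(300), C(250)
Edges inside S: A-B(d=60), A-C(d=10)
numerator = 20 * 300 * 250 = 1500000
denominator = 60 * 10 = 600
card(S) = 1500000 / 600 = 2500

2500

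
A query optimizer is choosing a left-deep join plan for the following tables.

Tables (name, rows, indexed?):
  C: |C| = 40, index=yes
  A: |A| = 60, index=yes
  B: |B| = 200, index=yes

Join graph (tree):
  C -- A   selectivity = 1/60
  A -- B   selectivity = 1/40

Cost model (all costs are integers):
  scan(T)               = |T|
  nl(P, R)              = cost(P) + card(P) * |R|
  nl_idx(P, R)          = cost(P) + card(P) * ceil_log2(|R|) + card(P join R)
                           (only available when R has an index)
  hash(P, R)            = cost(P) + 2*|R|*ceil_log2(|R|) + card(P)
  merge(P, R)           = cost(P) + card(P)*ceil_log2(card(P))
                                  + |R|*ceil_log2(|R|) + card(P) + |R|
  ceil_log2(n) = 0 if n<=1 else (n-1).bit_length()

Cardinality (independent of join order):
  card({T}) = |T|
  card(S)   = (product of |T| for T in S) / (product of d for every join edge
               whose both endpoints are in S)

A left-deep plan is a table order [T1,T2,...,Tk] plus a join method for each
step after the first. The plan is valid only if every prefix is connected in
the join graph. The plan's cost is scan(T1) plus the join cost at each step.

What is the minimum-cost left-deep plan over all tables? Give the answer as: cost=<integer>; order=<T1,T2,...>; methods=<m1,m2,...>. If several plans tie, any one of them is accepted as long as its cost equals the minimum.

cost=840; order=C,A,B; methods=nl_idx,nl_idx

Selinger DP (subsets sized 1..n):
  {C}: scan cost=40, card=40
  {A}: scan cost=60, card=60
  {B}: scan cost=200, card=200
  {AC}: card=40; try (A,nl_idx)→320, (C,nl_idx)→460, (C,hash)→600, (A,merge)→740, (C,merge)→760, (A,hash)→800 …(+2); best=320 via (A,nl_idx)
  {AB}: card=300; try (B,nl_idx)→840, (A,hash)→1120, (A,nl_idx)→1700, (B,merge)→2280, (A,merge)→2420, (B,hash)→3320 …(+2); best=840 via (B,nl_idx)
  {ABC}: card=200; try (B,nl_idx)→840, (C,hash)→1620, (B,merge)→2400, (C,nl_idx)→2840, (B,hash)→3560, (C,merge)→4120 …(+2); best=840 via (B,nl_idx)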